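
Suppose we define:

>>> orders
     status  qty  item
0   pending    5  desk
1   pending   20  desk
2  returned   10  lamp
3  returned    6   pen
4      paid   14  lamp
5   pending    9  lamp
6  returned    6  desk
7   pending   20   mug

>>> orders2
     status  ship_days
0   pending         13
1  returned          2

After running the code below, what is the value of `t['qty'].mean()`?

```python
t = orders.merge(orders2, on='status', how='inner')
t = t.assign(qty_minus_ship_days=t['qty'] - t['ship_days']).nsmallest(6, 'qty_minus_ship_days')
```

merge on 'status' (how='inner') → 7 rows:
     status  qty  item  ship_days
0   pending    5  desk         13
1   pending   20  desk         13
2  returned   10  lamp          2
3  returned    6   pen          2
4   pending    9  lamp         13
5  returned    6  desk          2
6   pending   20   mug         13
add column qty_minus_ship_days = t['qty'] - t['ship_days']:
     status  qty  item  ship_days  qty_minus_ship_days
0   pending    5  desk         13                   -8
1   pending   20  desk         13                    7
2  returned   10  lamp          2                    8
3  returned    6   pen          2                    4
4   pending    9  lamp         13                   -4
5  returned    6  desk          2                    4
6   pending   20   mug         13                    7
take 6 rows with smallest qty_minus_ship_days:
     status  qty  item  ship_days  qty_minus_ship_days
0   pending    5  desk         13                   -8
4   pending    9  lamp         13                   -4
3  returned    6   pen          2                    4
5  returned    6  desk          2                    4
1   pending   20  desk         13                    7
6   pending   20   mug         13                    7
Hence 11.0.

11.0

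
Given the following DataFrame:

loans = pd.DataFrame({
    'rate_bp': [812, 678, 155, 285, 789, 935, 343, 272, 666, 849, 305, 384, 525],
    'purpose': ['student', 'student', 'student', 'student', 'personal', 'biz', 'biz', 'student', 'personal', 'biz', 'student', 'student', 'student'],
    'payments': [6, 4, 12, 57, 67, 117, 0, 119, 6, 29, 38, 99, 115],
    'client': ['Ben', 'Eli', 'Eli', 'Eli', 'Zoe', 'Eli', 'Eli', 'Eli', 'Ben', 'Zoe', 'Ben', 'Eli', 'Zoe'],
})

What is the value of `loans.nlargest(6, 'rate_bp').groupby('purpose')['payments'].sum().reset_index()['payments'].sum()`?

take 6 rows with largest rate_bp:
   rate_bp   purpose  payments client
5      935       biz       117    Eli
9      849       biz        29    Zoe
0      812   student         6    Ben
4      789  personal        67    Zoe
1      678   student         4    Eli
8      666  personal         6    Ben
group by purpose, sum of payments:
purpose
biz         146
personal     73
student      10
Name: payments, dtype: int64
reset_index():
    purpose  payments
0       biz       146
1  personal        73
2   student        10
sum of column 'payments' → 229

229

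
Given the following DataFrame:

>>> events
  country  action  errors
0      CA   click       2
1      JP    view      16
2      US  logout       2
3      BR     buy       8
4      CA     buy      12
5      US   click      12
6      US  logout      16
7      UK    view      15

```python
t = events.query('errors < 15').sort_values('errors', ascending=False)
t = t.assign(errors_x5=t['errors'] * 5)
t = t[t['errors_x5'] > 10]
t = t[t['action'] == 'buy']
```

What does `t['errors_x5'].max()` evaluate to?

60

filter rows where errors < 15:
  country  action  errors
0      CA   click       2
2      US  logout       2
3      BR     buy       8
4      CA     buy      12
5      US   click      12
sort by errors descending:
  country  action  errors
4      CA     buy      12
5      US   click      12
3      BR     buy       8
0      CA   click       2
2      US  logout       2
add column errors_x5 = t['errors'] * 5:
  country  action  errors  errors_x5
4      CA     buy      12         60
5      US   click      12         60
3      BR     buy       8         40
0      CA   click       2         10
2      US  logout       2         10
filter rows where errors_x5 > 10:
  country action  errors  errors_x5
4      CA    buy      12         60
5      US  click      12         60
3      BR    buy       8         40
filter rows where action == 'buy':
  country action  errors  errors_x5
4      CA    buy      12         60
3      BR    buy       8         40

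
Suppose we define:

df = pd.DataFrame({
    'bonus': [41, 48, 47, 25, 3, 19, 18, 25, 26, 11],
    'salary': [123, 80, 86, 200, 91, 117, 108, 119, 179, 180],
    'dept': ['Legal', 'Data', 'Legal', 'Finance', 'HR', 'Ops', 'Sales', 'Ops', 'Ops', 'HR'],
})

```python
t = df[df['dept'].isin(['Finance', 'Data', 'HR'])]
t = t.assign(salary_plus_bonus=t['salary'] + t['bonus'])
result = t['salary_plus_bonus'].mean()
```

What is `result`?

filter rows where dept in ['Finance', 'Data', 'HR']:
   bonus  salary     dept
1     48      80     Data
3     25     200  Finance
4      3      91       HR
9     11     180       HR
add column salary_plus_bonus = t['salary'] + t['bonus']:
   bonus  salary     dept  salary_plus_bonus
1     48      80     Data                128
3     25     200  Finance                225
4      3      91       HR                 94
9     11     180       HR                191
Hence 159.5.

159.5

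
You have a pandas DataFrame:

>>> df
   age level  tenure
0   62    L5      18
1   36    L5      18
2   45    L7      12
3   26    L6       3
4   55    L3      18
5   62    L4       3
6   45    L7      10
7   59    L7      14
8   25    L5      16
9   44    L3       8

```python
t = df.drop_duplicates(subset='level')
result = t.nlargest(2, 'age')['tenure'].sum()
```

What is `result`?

21

drop duplicate level (keep=first):
   age level  tenure
0   62    L5      18
2   45    L7      12
3   26    L6       3
4   55    L3      18
5   62    L4       3
take 2 rows with largest age:
   age level  tenure
0   62    L5      18
5   62    L4       3
The sum of column 'tenure' is 21.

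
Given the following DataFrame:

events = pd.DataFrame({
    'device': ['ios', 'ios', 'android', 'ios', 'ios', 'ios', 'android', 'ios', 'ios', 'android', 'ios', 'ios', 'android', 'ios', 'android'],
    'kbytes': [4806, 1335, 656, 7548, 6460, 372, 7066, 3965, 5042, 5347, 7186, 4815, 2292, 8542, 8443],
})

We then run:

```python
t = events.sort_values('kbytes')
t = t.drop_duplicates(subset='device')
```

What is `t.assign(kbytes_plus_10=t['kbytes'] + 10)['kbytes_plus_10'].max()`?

666

sort by kbytes:
     device  kbytes
5       ios     372
2   android     656
1       ios    1335
12  android    2292
7       ios    3965
0       ios    4806
11      ios    4815
8       ios    5042
9   android    5347
4       ios    6460
6   android    7066
10      ios    7186
3       ios    7548
14  android    8443
13      ios    8542
drop duplicate device (keep=first):
    device  kbytes
5      ios     372
2  android     656
add column kbytes_plus_10 = t['kbytes'] + 10:
    device  kbytes  kbytes_plus_10
5      ios     372             382
2  android     656             666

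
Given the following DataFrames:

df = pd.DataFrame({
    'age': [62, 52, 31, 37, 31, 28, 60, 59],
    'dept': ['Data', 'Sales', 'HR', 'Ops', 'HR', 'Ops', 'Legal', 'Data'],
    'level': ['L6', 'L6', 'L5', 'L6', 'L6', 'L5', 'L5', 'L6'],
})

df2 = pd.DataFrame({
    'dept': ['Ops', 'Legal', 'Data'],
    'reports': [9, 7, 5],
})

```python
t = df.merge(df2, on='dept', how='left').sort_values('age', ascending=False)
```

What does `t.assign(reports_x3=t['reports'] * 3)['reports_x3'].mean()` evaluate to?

21.0

merge on 'dept' (how='left') → 8 rows:
   age   dept level  reports
0   62   Data    L6      5.0
1   52  Sales    L6      NaN
2   31     HR    L5      NaN
3   37    Ops    L6      9.0
4   31     HR    L6      NaN
5   28    Ops    L5      9.0
6   60  Legal    L5      7.0
7   59   Data    L6      5.0
sort by age descending:
   age   dept level  reports
0   62   Data    L6      5.0
6   60  Legal    L5      7.0
7   59   Data    L6      5.0
1   52  Sales    L6      NaN
3   37    Ops    L6      9.0
2   31     HR    L5      NaN
4   31     HR    L6      NaN
5   28    Ops    L5      9.0
add column reports_x3 = t['reports'] * 3:
   age   dept level  reports  reports_x3
0   62   Data    L6      5.0        15.0
6   60  Legal    L5      7.0        21.0
7   59   Data    L6      5.0        15.0
1   52  Sales    L6      NaN         NaN
3   37    Ops    L6      9.0        27.0
2   31     HR    L5      NaN         NaN
4   31     HR    L6      NaN         NaN
5   28    Ops    L5      9.0        27.0
Then the mean of column 'reports_x3': 21.0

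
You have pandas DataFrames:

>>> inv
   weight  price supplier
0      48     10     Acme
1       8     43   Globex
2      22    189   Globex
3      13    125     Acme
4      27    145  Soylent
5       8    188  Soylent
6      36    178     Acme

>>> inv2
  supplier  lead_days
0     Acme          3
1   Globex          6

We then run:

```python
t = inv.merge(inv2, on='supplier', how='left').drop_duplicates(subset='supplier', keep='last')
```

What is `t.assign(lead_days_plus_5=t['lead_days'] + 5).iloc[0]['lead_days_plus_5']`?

11.0

merge on 'supplier' (how='left') → 7 rows:
   weight  price supplier  lead_days
0      48     10     Acme        3.0
1       8     43   Globex        6.0
2      22    189   Globex        6.0
3      13    125     Acme        3.0
4      27    145  Soylent        NaN
5       8    188  Soylent        NaN
6      36    178     Acme        3.0
drop duplicate supplier (keep=last):
   weight  price supplier  lead_days
2      22    189   Globex        6.0
5       8    188  Soylent        NaN
6      36    178     Acme        3.0
add column lead_days_plus_5 = t['lead_days'] + 5:
   weight  price supplier  lead_days  lead_days_plus_5
2      22    189   Globex        6.0              11.0
5       8    188  Soylent        NaN               NaN
6      36    178     Acme        3.0               8.0
Reading off the value at position 0, column 'lead_days_plus_5', we get 11.0.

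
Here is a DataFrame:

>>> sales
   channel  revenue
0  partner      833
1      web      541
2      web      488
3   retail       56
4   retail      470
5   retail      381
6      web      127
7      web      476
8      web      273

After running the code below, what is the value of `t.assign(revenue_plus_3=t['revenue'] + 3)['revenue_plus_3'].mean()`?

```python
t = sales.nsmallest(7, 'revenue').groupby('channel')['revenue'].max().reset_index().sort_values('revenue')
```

482.0

take 7 rows with smallest revenue:
  channel  revenue
3  retail       56
6     web      127
8     web      273
5  retail      381
4  retail      470
7     web      476
2     web      488
group by channel, max of revenue:
channel
retail    470
web       488
Name: revenue, dtype: int64
reset_index():
  channel  revenue
0  retail      470
1     web      488
sort by revenue:
  channel  revenue
0  retail      470
1     web      488
add column revenue_plus_3 = t['revenue'] + 3:
  channel  revenue  revenue_plus_3
0  retail      470             473
1     web      488             491
The mean of column 'revenue_plus_3' is 482.0.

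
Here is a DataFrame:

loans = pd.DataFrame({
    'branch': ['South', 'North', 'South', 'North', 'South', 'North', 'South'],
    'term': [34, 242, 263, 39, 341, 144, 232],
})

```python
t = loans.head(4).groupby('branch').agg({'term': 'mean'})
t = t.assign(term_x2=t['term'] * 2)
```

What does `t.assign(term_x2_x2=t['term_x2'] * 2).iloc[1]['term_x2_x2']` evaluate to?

take first 4 rows:
  branch  term
0  South    34
1  North   242
2  South   263
3  North    39
group by branch, mean of term:
         term
branch       
North   140.5
South   148.5
add column term_x2 = t['term'] * 2:
         term  term_x2
branch                
North   140.5    281.0
South   148.5    297.0
add column term_x2_x2 = t['term_x2'] * 2:
         term  term_x2  term_x2_x2
branch                            
North   140.5    281.0       562.0
South   148.5    297.0       594.0

594.0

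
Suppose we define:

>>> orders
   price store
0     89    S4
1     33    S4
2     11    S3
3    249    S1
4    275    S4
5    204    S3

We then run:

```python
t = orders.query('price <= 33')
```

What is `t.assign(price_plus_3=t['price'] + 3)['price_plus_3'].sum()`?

50

filter rows where price <= 33:
   price store
1     33    S4
2     11    S3
add column price_plus_3 = t['price'] + 3:
   price store  price_plus_3
1     33    S4            36
2     11    S3            14
Finally, sum of column 'price_plus_3' = 50.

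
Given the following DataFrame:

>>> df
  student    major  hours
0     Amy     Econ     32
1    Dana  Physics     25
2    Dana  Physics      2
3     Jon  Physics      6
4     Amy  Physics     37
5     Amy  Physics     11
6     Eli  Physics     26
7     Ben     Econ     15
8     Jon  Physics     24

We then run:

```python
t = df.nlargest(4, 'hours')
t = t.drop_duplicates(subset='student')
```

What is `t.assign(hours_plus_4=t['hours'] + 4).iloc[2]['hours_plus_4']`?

29

take 4 rows with largest hours:
  student    major  hours
4     Amy  Physics     37
0     Amy     Econ     32
6     Eli  Physics     26
1    Dana  Physics     25
drop duplicate student (keep=first):
  student    major  hours
4     Amy  Physics     37
6     Eli  Physics     26
1    Dana  Physics     25
add column hours_plus_4 = t['hours'] + 4:
  student    major  hours  hours_plus_4
4     Amy  Physics     37            41
6     Eli  Physics     26            30
1    Dana  Physics     25            29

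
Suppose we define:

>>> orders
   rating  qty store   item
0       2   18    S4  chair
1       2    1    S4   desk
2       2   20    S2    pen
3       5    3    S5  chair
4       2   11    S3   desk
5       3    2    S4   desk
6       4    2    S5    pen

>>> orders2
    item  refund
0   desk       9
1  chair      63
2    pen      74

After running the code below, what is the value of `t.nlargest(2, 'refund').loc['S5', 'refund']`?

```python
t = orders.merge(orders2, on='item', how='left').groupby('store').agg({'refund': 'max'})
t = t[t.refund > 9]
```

merge on 'item' (how='left') → 7 rows:
   rating  qty store   item  refund
0       2   18    S4  chair      63
1       2    1    S4   desk       9
2       2   20    S2    pen      74
3       5    3    S5  chair      63
4       2   11    S3   desk       9
5       3    2    S4   desk       9
6       4    2    S5    pen      74
group by store, max of refund:
       refund
store        
S2         74
S3          9
S4         63
S5         74
filter rows where refund > 9:
       refund
store        
S2         74
S4         63
S5         74
take 2 rows with largest refund:
       refund
store        
S2         74
S5         74
The value at row 'S5', column 'refund' is 74.

74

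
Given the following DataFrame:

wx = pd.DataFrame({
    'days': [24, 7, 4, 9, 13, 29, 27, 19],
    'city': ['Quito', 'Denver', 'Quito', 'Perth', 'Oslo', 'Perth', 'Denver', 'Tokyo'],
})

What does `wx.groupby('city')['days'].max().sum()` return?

group by city, max of days:
city
Denver    27
Oslo      13
Perth     29
Quito     24
Tokyo     19
Name: days, dtype: int64
Then the sum of the resulting series: 112

112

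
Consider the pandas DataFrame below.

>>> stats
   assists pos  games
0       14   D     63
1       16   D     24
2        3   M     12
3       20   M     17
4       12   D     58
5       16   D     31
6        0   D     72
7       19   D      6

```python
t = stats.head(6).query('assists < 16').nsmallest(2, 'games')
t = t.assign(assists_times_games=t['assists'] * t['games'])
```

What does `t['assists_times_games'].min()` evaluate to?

take first 6 rows:
   assists pos  games
0       14   D     63
1       16   D     24
2        3   M     12
3       20   M     17
4       12   D     58
5       16   D     31
filter rows where assists < 16:
   assists pos  games
0       14   D     63
2        3   M     12
4       12   D     58
take 2 rows with smallest games:
   assists pos  games
2        3   M     12
4       12   D     58
add column assists_times_games = t['assists'] * t['games']:
   assists pos  games  assists_times_games
2        3   M     12                   36
4       12   D     58                  696
Hence 36.

36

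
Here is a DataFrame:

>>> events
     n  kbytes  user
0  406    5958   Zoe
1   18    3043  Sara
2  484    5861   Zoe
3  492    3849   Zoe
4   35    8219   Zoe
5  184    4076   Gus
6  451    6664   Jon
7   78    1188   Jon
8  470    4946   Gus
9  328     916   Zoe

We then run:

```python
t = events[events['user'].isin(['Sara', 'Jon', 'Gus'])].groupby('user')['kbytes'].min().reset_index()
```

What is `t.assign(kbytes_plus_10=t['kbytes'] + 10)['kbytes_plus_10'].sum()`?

8337

filter rows where user in ['Sara', 'Jon', 'Gus']:
     n  kbytes  user
1   18    3043  Sara
5  184    4076   Gus
6  451    6664   Jon
7   78    1188   Jon
8  470    4946   Gus
group by user, min of kbytes:
user
Gus     4076
Jon     1188
Sara    3043
Name: kbytes, dtype: int64
reset_index():
   user  kbytes
0   Gus    4076
1   Jon    1188
2  Sara    3043
add column kbytes_plus_10 = t['kbytes'] + 10:
   user  kbytes  kbytes_plus_10
0   Gus    4076            4086
1   Jon    1188            1198
2  Sara    3043            3053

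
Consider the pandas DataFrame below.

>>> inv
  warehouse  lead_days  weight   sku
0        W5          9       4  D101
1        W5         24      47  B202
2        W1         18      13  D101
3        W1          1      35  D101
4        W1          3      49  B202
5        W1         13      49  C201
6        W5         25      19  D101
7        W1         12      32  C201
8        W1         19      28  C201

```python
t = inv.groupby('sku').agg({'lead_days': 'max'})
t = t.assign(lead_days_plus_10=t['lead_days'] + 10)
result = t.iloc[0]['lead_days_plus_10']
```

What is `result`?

group by sku, max of lead_days:
      lead_days
sku            
B202         24
C201         19
D101         25
add column lead_days_plus_10 = t['lead_days'] + 10:
      lead_days  lead_days_plus_10
sku                               
B202         24                 34
C201         19                 29
D101         25                 35
So iloc[0]['lead_days_plus_10'] = 34.

34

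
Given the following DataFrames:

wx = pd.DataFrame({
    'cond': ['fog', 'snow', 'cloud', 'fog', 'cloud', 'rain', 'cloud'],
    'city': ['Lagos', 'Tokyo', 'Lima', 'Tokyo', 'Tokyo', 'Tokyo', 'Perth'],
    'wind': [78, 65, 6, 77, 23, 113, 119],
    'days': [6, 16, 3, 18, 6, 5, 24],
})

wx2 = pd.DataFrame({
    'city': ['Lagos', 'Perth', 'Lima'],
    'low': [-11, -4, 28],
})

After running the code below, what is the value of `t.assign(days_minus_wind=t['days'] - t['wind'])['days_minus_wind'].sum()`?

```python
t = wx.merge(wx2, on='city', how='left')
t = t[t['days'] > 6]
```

merge on 'city' (how='left') → 7 rows:
    cond   city  wind  days   low
0    fog  Lagos    78     6 -11.0
1   snow  Tokyo    65    16   NaN
2  cloud   Lima     6     3  28.0
3    fog  Tokyo    77    18   NaN
4  cloud  Tokyo    23     6   NaN
5   rain  Tokyo   113     5   NaN
6  cloud  Perth   119    24  -4.0
filter rows where days > 6:
    cond   city  wind  days  low
1   snow  Tokyo    65    16  NaN
3    fog  Tokyo    77    18  NaN
6  cloud  Perth   119    24 -4.0
add column days_minus_wind = t['days'] - t['wind']:
    cond   city  wind  days  low  days_minus_wind
1   snow  Tokyo    65    16  NaN              -49
3    fog  Tokyo    77    18  NaN              -59
6  cloud  Perth   119    24 -4.0              -95

-203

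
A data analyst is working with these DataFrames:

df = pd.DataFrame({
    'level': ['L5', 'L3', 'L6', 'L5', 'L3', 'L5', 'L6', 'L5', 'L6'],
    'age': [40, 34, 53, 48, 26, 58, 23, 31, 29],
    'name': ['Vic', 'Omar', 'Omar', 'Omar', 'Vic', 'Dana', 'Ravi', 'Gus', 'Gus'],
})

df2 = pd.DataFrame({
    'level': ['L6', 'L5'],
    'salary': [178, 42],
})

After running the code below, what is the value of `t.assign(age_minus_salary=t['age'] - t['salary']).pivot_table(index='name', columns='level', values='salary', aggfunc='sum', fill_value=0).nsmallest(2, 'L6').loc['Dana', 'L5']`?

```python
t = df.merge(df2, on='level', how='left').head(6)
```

merge on 'level' (how='left') → 9 rows:
  level  age  name  salary
0    L5   40   Vic    42.0
1    L3   34  Omar     NaN
2    L6   53  Omar   178.0
3    L5   48  Omar    42.0
4    L3   26   Vic     NaN
5    L5   58  Dana    42.0
6    L6   23  Ravi   178.0
7    L5   31   Gus    42.0
8    L6   29   Gus   178.0
take first 6 rows:
  level  age  name  salary
0    L5   40   Vic    42.0
1    L3   34  Omar     NaN
2    L6   53  Omar   178.0
3    L5   48  Omar    42.0
4    L3   26   Vic     NaN
5    L5   58  Dana    42.0
add column age_minus_salary = t['age'] - t['salary']:
  level  age  name  salary  age_minus_salary
0    L5   40   Vic    42.0              -2.0
1    L3   34  Omar     NaN               NaN
2    L6   53  Omar   178.0            -125.0
3    L5   48  Omar    42.0               6.0
4    L3   26   Vic     NaN               NaN
5    L5   58  Dana    42.0              16.0
pivot: rows=name, cols=level, sum(salary):
level   L3    L5     L6
name                   
Dana   0.0  42.0    0.0
Omar   0.0  42.0  178.0
Vic    0.0  42.0    0.0
take 2 rows with smallest L6:
level   L3    L5   L6
name                 
Dana   0.0  42.0  0.0
Vic    0.0  42.0  0.0
Finally, value at row 'Dana', column 'L5' = 42.0.

42.0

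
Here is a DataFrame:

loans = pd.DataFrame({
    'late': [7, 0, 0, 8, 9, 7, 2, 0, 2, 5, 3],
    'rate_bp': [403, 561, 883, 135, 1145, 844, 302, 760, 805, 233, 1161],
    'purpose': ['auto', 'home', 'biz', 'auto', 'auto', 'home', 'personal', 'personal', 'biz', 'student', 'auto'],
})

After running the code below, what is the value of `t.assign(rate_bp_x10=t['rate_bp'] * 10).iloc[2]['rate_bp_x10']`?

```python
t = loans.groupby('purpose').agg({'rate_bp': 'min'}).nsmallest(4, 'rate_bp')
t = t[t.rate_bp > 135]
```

group by purpose, min of rate_bp:
          rate_bp
purpose          
auto          135
biz           805
home          561
personal      302
student       233
take 4 rows with smallest rate_bp:
          rate_bp
purpose          
auto          135
student       233
personal      302
home          561
filter rows where rate_bp > 135:
          rate_bp
purpose          
student       233
personal      302
home          561
add column rate_bp_x10 = t['rate_bp'] * 10:
          rate_bp  rate_bp_x10
purpose                       
student       233         2330
personal      302         3020
home          561         5610

5610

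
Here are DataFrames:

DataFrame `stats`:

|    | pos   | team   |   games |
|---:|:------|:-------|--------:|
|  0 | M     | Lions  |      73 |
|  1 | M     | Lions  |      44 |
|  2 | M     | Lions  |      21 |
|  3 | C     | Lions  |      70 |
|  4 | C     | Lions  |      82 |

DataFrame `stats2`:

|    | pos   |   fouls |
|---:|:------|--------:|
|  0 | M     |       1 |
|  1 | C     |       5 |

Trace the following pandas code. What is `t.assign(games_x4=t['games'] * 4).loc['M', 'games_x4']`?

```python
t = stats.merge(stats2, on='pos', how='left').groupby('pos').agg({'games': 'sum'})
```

552

merge on 'pos' (how='left') → 5 rows:
  pos   team  games  fouls
0   M  Lions     73      1
1   M  Lions     44      1
2   M  Lions     21      1
3   C  Lions     70      5
4   C  Lions     82      5
group by pos, sum of games:
     games
pos       
C      152
M      138
add column games_x4 = t['games'] * 4:
     games  games_x4
pos                 
C      152       608
M      138       552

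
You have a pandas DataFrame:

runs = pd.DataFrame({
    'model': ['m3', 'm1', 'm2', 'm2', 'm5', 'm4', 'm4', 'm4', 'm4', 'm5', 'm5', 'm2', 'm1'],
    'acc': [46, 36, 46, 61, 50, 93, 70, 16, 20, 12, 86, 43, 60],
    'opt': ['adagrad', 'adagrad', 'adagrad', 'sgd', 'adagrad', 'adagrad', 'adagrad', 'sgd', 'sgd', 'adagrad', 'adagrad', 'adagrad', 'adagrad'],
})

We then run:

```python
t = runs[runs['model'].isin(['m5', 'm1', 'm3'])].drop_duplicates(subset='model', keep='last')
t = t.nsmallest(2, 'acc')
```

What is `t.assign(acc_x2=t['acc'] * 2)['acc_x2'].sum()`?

filter rows where model in ['m5', 'm1', 'm3']:
   model  acc      opt
0     m3   46  adagrad
1     m1   36  adagrad
4     m5   50  adagrad
9     m5   12  adagrad
10    m5   86  adagrad
12    m1   60  adagrad
drop duplicate model (keep=last):
   model  acc      opt
0     m3   46  adagrad
10    m5   86  adagrad
12    m1   60  adagrad
take 2 rows with smallest acc:
   model  acc      opt
0     m3   46  adagrad
12    m1   60  adagrad
add column acc_x2 = t['acc'] * 2:
   model  acc      opt  acc_x2
0     m3   46  adagrad      92
12    m1   60  adagrad     120
Taking the sum of column 'acc_x2' gives 212.

212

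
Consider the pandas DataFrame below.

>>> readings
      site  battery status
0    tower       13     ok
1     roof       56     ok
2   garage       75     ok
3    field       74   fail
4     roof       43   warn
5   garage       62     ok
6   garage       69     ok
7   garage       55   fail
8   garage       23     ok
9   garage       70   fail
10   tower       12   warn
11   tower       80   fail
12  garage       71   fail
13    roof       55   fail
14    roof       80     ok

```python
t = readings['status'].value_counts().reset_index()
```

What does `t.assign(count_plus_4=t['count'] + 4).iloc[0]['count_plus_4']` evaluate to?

value_counts of status:
status
ok      7
fail    6
warn    2
Name: count, dtype: int64
reset_index():
  status  count
0     ok      7
1   fail      6
2   warn      2
add column count_plus_4 = t['count'] + 4:
  status  count  count_plus_4
0     ok      7            11
1   fail      6            10
2   warn      2             6

11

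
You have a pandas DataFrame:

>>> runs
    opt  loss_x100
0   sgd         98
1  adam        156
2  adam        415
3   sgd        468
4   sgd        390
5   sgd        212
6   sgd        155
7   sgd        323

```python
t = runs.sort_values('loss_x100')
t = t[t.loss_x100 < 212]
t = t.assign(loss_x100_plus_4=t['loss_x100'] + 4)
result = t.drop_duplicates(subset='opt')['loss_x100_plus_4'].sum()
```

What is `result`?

sort by loss_x100:
    opt  loss_x100
0   sgd         98
6   sgd        155
1  adam        156
5   sgd        212
7   sgd        323
4   sgd        390
2  adam        415
3   sgd        468
filter rows where loss_x100 < 212:
    opt  loss_x100
0   sgd         98
6   sgd        155
1  adam        156
add column loss_x100_plus_4 = t['loss_x100'] + 4:
    opt  loss_x100  loss_x100_plus_4
0   sgd         98               102
6   sgd        155               159
1  adam        156               160
drop duplicate opt (keep=first):
    opt  loss_x100  loss_x100_plus_4
0   sgd         98               102
1  adam        156               160

262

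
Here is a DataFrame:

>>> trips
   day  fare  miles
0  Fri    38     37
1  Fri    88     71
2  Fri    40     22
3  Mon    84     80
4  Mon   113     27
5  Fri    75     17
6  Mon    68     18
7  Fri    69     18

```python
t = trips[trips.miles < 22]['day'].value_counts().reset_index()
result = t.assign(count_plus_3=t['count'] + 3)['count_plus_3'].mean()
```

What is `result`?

filter rows where miles < 22:
   day  fare  miles
5  Fri    75     17
6  Mon    68     18
7  Fri    69     18
value_counts of day:
day
Fri    2
Mon    1
Name: count, dtype: int64
reset_index():
   day  count
0  Fri      2
1  Mon      1
add column count_plus_3 = t['count'] + 3:
   day  count  count_plus_3
0  Fri      2             5
1  Mon      1             4
Taking the mean of column 'count_plus_3' gives 4.5.

4.5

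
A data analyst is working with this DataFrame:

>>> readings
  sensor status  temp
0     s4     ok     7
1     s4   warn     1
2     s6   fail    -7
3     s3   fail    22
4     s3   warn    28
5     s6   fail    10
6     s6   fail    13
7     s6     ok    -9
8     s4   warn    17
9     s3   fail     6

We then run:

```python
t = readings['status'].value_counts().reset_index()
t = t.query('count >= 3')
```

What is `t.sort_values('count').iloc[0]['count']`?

value_counts of status:
status
fail    5
warn    3
ok      2
Name: count, dtype: int64
reset_index():
  status  count
0   fail      5
1   warn      3
2     ok      2
filter rows where count >= 3:
  status  count
0   fail      5
1   warn      3
sort by count:
  status  count
1   warn      3
0   fail      5

3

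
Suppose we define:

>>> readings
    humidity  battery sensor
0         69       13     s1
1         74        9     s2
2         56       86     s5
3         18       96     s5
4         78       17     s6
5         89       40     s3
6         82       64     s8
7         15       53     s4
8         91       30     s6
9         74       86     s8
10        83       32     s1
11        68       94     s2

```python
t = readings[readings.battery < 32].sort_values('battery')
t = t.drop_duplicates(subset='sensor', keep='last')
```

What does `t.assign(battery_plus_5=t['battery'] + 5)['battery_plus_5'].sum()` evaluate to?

67

filter rows where battery < 32:
   humidity  battery sensor
0        69       13     s1
1        74        9     s2
4        78       17     s6
8        91       30     s6
sort by battery:
   humidity  battery sensor
1        74        9     s2
0        69       13     s1
4        78       17     s6
8        91       30     s6
drop duplicate sensor (keep=last):
   humidity  battery sensor
1        74        9     s2
0        69       13     s1
8        91       30     s6
add column battery_plus_5 = t['battery'] + 5:
   humidity  battery sensor  battery_plus_5
1        74        9     s2              14
0        69       13     s1              18
8        91       30     s6              35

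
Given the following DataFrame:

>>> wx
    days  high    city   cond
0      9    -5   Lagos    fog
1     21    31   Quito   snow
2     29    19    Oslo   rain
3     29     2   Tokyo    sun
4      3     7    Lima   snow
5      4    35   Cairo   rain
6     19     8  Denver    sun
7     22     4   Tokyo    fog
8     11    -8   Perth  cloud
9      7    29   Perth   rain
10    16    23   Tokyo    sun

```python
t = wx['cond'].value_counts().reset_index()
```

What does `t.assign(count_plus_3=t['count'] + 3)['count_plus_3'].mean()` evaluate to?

value_counts of cond:
cond
rain     3
sun      3
fog      2
snow     2
cloud    1
Name: count, dtype: int64
reset_index():
    cond  count
0   rain      3
1    sun      3
2    fog      2
3   snow      2
4  cloud      1
add column count_plus_3 = t['count'] + 3:
    cond  count  count_plus_3
0   rain      3             6
1    sun      3             6
2    fog      2             5
3   snow      2             5
4  cloud      1             4
Reading off the mean of column 'count_plus_3', we get 5.2.

5.2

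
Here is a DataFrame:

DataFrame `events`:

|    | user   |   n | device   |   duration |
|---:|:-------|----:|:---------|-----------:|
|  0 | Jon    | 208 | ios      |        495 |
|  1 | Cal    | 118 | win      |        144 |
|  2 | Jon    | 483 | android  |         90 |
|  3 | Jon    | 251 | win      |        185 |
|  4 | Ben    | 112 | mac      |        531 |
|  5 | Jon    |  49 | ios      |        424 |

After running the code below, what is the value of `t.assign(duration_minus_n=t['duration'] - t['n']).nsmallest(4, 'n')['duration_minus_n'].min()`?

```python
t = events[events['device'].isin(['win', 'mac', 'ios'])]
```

26

filter rows where device in ['win', 'mac', 'ios']:
  user    n device  duration
0  Jon  208    ios       495
1  Cal  118    win       144
3  Jon  251    win       185
4  Ben  112    mac       531
5  Jon   49    ios       424
add column duration_minus_n = t['duration'] - t['n']:
  user    n device  duration  duration_minus_n
0  Jon  208    ios       495               287
1  Cal  118    win       144                26
3  Jon  251    win       185               -66
4  Ben  112    mac       531               419
5  Jon   49    ios       424               375
take 4 rows with smallest n:
  user    n device  duration  duration_minus_n
5  Jon   49    ios       424               375
4  Ben  112    mac       531               419
1  Cal  118    win       144                26
0  Jon  208    ios       495               287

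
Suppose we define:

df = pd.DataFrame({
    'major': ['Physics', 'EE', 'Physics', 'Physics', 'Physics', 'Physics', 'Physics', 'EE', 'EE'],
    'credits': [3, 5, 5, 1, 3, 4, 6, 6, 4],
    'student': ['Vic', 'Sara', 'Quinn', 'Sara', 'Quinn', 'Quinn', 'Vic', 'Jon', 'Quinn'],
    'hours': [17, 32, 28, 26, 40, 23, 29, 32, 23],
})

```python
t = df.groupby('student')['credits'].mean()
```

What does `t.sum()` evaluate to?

17.5

group by student, mean of credits:
student
Jon      6.0
Quinn    4.0
Sara     3.0
Vic      4.5
Name: credits, dtype: float64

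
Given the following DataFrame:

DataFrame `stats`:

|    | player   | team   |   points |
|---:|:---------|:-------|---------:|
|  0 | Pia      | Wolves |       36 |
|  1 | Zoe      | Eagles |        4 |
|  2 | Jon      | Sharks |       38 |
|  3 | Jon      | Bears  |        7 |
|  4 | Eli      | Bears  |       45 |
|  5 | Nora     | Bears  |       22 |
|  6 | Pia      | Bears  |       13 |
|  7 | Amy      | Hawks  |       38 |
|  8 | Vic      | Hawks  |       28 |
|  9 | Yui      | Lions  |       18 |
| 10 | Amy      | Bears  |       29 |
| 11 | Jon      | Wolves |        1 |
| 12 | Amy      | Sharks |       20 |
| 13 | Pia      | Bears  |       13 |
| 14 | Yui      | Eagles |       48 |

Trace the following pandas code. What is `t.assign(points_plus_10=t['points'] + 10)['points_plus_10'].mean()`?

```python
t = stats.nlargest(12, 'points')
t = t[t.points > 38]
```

56.5

take 12 rows with largest points:
   player    team  points
14    Yui  Eagles      48
4     Eli   Bears      45
2     Jon  Sharks      38
7     Amy   Hawks      38
0     Pia  Wolves      36
10    Amy   Bears      29
8     Vic   Hawks      28
5    Nora   Bears      22
12    Amy  Sharks      20
9     Yui   Lions      18
6     Pia   Bears      13
13    Pia   Bears      13
filter rows where points > 38:
   player    team  points
14    Yui  Eagles      48
4     Eli   Bears      45
add column points_plus_10 = t['points'] + 10:
   player    team  points  points_plus_10
14    Yui  Eagles      48              58
4     Eli   Bears      45              55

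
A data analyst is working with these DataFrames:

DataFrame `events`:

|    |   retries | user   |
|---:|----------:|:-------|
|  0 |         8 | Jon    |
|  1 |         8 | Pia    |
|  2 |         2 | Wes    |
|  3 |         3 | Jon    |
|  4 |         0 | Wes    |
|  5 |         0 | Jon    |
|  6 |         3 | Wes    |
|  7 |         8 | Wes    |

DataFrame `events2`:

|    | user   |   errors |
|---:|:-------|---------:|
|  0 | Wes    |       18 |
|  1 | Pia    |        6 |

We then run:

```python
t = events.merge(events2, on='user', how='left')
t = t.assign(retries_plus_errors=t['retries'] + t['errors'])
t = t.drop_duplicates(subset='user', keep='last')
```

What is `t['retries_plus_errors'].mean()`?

20.0

merge on 'user' (how='left') → 8 rows:
   retries user  errors
0        8  Jon     NaN
1        8  Pia     6.0
2        2  Wes    18.0
3        3  Jon     NaN
4        0  Wes    18.0
5        0  Jon     NaN
6        3  Wes    18.0
7        8  Wes    18.0
add column retries_plus_errors = t['retries'] + t['errors']:
   retries user  errors  retries_plus_errors
0        8  Jon     NaN                  NaN
1        8  Pia     6.0                 14.0
2        2  Wes    18.0                 20.0
3        3  Jon     NaN                  NaN
4        0  Wes    18.0                 18.0
5        0  Jon     NaN                  NaN
6        3  Wes    18.0                 21.0
7        8  Wes    18.0                 26.0
drop duplicate user (keep=last):
   retries user  errors  retries_plus_errors
1        8  Pia     6.0                 14.0
5        0  Jon     NaN                  NaN
7        8  Wes    18.0                 26.0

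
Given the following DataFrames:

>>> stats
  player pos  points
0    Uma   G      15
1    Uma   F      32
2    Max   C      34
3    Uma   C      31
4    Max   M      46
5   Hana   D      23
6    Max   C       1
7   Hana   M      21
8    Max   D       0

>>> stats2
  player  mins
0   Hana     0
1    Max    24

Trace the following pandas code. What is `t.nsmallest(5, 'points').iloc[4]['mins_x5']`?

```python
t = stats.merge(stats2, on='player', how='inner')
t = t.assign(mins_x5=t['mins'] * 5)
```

merge on 'player' (how='inner') → 6 rows:
  player pos  points  mins
0    Max   C      34    24
1    Max   M      46    24
2   Hana   D      23     0
3    Max   C       1    24
4   Hana   M      21     0
5    Max   D       0    24
add column mins_x5 = t['mins'] * 5:
  player pos  points  mins  mins_x5
0    Max   C      34    24      120
1    Max   M      46    24      120
2   Hana   D      23     0        0
3    Max   C       1    24      120
4   Hana   M      21     0        0
5    Max   D       0    24      120
take 5 rows with smallest points:
  player pos  points  mins  mins_x5
5    Max   D       0    24      120
3    Max   C       1    24      120
4   Hana   M      21     0        0
2   Hana   D      23     0        0
0    Max   C      34    24      120
Hence 120.

120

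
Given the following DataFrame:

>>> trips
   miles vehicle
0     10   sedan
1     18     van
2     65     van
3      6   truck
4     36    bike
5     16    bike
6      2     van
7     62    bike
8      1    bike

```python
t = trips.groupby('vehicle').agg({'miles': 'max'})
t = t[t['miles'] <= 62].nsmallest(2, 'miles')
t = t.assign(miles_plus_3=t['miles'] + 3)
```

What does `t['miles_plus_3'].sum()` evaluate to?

group by vehicle, max of miles:
         miles
vehicle       
bike        62
sedan       10
truck        6
van         65
filter rows where miles <= 62:
         miles
vehicle       
bike        62
sedan       10
truck        6
take 2 rows with smallest miles:
         miles
vehicle       
truck        6
sedan       10
add column miles_plus_3 = t['miles'] + 3:
         miles  miles_plus_3
vehicle                     
truck        6             9
sedan       10            13
Taking the sum of column 'miles_plus_3' gives 22.

22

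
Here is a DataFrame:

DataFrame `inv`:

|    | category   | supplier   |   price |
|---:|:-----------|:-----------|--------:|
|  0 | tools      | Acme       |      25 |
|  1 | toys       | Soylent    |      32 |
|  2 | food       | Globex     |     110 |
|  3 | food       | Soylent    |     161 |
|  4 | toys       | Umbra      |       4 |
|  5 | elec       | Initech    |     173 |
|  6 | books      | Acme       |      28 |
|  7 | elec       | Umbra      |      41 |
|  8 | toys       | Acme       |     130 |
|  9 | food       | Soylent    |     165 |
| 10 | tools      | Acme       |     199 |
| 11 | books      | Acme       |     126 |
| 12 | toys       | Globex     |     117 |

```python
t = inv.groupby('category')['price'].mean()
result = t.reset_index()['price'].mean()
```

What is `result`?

group by category, mean of price:
category
books     77.000000
elec     107.000000
food     145.333333
tools    112.000000
toys      70.750000
Name: price, dtype: float64
reset_index():
  category       price
0    books   77.000000
1     elec  107.000000
2     food  145.333333
3    tools  112.000000
4     toys   70.750000
Reading off the mean of column 'price', we get 102.416666667.

102.416666667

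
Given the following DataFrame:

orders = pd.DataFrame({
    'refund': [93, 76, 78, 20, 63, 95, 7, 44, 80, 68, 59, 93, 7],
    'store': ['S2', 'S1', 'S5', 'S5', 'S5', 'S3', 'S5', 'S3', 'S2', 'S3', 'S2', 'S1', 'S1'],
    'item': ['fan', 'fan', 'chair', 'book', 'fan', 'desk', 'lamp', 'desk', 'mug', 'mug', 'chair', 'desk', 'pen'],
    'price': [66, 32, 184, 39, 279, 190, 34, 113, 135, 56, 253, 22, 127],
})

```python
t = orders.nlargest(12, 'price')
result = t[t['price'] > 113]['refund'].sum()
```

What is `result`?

take 12 rows with largest price:
    refund store   item  price
4       63    S5    fan    279
10      59    S2  chair    253
5       95    S3   desk    190
2       78    S5  chair    184
8       80    S2    mug    135
12       7    S1    pen    127
7       44    S3   desk    113
0       93    S2    fan     66
9       68    S3    mug     56
3       20    S5   book     39
6        7    S5   lamp     34
1       76    S1    fan     32
filter rows where price > 113:
    refund store   item  price
4       63    S5    fan    279
10      59    S2  chair    253
5       95    S3   desk    190
2       78    S5  chair    184
8       80    S2    mug    135
12       7    S1    pen    127

382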